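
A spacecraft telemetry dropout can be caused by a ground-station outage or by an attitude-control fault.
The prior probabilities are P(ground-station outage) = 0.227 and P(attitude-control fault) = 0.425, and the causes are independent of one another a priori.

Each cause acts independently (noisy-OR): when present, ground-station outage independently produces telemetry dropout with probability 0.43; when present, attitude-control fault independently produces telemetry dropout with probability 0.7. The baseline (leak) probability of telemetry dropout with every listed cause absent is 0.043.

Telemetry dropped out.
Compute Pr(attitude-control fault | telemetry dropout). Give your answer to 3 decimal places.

Under noisy-OR, P(telemetry dropout | causes) = 1 − (1−0.043)·∏(1−qᵢ) over the active causes.
P(telemetry dropout) = 0.043×0.773×0.575 + 0.7129×0.773×0.425 + 0.45451×0.227×0.575 + 0.836353×0.227×0.425 = 0.019112 + 0.234205 + 0.059325 + 0.080687 = 0.393329
Of this, 0.314892 comes from 0.234205 + 0.080687 (the attitude-control fault=true cases).
So P(attitude-control fault | telemetry dropout) = 0.314892/0.393329 ≈ 0.801.

Pr(attitude-control fault | telemetry dropout) ≈ 0.801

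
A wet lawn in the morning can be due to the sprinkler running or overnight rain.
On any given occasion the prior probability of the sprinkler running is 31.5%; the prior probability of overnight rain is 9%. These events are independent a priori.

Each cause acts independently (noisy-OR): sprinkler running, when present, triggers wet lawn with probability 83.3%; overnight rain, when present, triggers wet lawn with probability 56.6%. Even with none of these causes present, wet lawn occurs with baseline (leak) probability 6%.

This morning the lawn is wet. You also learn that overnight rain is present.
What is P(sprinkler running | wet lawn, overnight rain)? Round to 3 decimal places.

Under noisy-OR, P(wet lawn | causes) = 1 − (1−0.06)·∏(1−qᵢ) over the active causes.
For the numerator, keep only sprinkler running=true terms: 0.931871×0.315 = 0.293539
Denominator P(wet lawn | overnight rain): 0.59204×0.685 + 0.931871×0.315 = 0.699086
Posterior = 0.293539 / 0.699086 ≈ 0.420

P(sprinkler running | wet lawn, overnight rain) ≈ 0.420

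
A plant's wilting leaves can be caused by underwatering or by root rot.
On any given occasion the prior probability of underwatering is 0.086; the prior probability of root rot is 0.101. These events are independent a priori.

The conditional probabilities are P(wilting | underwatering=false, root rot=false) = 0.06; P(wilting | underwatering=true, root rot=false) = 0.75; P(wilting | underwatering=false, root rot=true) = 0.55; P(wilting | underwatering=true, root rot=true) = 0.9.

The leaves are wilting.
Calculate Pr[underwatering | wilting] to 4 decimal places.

Pr[underwatering | wilting] ≈ 0.3967

Weight on underwatering=true, given the evidence: 0.057986 + 0.007817 = 0.065803
Normalizer over all consistent configurations: 0.06·0.914·0.899 + 0.55·0.914·0.101 + 0.75·0.086·0.899 + 0.9·0.086·0.101 = 0.165877
Posterior = 0.065803 / 0.165877 ≈ 0.3967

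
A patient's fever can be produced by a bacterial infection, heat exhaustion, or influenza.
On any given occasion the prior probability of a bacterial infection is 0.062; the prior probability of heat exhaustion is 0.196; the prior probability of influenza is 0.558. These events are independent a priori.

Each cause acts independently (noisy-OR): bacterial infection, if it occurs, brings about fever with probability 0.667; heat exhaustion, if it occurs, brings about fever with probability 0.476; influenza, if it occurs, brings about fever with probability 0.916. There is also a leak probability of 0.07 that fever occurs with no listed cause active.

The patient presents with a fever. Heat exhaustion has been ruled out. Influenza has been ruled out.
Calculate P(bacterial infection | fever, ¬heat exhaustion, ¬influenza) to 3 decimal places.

Under noisy-OR, P(fever | causes) = 1 − (1−0.07)·∏(1−qᵢ) over the active causes.
Weight on bacterial infection=true, given the evidence: 0.69031·0.062 = 0.042799
The normalizing constant is 0.07·0.938 + 0.69031·0.062 = 0.108459
P(bacterial infection | fever, ¬heat exhaustion, ¬influenza) = 0.042799/0.108459 ≈ 0.395

P(bacterial infection | fever, ¬heat exhaustion, ¬influenza) ≈ 0.395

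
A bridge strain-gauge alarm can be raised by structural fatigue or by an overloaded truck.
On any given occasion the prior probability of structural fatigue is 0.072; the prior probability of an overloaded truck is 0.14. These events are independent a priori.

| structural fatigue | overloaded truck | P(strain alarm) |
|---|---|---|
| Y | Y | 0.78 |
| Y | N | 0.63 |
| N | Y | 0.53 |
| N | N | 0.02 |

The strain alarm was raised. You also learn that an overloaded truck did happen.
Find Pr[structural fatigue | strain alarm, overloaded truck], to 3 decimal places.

Pr[structural fatigue | strain alarm, overloaded truck] ≈ 0.102

P(strain alarm | overloaded truck) = 0.53·0.928 + 0.78·0.072 = 0.491840 + 0.056160 = 0.548000
The structural fatigue-present share is 0.78·0.072 = 0.056160.
Hence the posterior is 0.056160/0.548000 ≈ 0.102.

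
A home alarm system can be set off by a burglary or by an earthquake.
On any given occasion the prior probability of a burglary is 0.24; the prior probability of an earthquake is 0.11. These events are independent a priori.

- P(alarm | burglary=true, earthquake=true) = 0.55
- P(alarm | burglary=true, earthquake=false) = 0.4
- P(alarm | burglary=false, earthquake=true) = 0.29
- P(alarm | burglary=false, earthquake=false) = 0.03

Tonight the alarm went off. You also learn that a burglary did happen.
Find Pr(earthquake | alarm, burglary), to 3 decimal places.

Pr(earthquake | alarm, burglary) ≈ 0.145

By total probability over both values of earthquake:
  P(alarm | burglary) = 0.4·0.89 + 0.55·0.11
        = 0.356000 + 0.060500 = 0.416500
Configurations with earthquake contribute 0.060500, so
  P(earthquake | alarm, burglary) = 0.060500 / 0.416500 ≈ 0.145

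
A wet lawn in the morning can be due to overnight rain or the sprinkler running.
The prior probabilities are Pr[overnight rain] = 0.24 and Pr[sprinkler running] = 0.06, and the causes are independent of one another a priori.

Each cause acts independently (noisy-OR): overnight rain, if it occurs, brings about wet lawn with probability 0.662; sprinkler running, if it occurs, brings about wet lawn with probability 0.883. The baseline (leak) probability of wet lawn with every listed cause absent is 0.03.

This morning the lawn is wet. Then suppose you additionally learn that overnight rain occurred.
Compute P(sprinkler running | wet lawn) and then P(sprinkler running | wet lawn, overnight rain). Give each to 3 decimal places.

P(sprinkler running | wet lawn) ≈ 0.239; P(sprinkler running | wet lawn, overnight rain) ≈ 0.084

Under noisy-OR, P(wet lawn | causes) = 1 − (1−0.03)·∏(1−qᵢ) over the active causes.
Numerator (weight on configurations with sprinkler running): 0.040425 + 0.013848 = 0.054273
The normalizing constant is 0.03×0.76×0.94 + 0.88651×0.76×0.06 + 0.67214×0.24×0.94 + 0.96164×0.24×0.06 = 0.227340
P(sprinkler running | wet lawn) = 0.054273/0.227340 ≈ 0.239

Now condition on the additional information:
For the numerator, keep only sprinkler running=true terms: 0.96164·0.06 = 0.057698
The normalizing constant is 0.67214·0.94 + 0.96164·0.06 = 0.689510
P(sprinkler running | wet lawn, overnight rain) = 0.057698/0.689510 ≈ 0.084
Conditioning on overnight rain lowers the posterior on sprinkler running: the classic explaining-away effect in a common-effect structure.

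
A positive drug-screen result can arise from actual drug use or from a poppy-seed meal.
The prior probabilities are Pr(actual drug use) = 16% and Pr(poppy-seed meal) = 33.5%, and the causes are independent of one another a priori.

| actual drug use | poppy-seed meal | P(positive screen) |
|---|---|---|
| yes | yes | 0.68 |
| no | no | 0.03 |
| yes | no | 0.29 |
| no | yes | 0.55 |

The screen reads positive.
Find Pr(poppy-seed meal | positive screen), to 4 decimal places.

P(positive screen) = 0.03*0.84*0.665 + 0.55*0.84*0.335 + 0.29*0.16*0.665 + 0.68*0.16*0.335 = 0.016758 + 0.154770 + 0.030856 + 0.036448 = 0.238832
The poppy-seed meal-present share is 0.154770 + 0.036448 = 0.191218.
Hence the posterior is 0.191218/0.238832 ≈ 0.8006.

Pr(poppy-seed meal | positive screen) ≈ 0.8006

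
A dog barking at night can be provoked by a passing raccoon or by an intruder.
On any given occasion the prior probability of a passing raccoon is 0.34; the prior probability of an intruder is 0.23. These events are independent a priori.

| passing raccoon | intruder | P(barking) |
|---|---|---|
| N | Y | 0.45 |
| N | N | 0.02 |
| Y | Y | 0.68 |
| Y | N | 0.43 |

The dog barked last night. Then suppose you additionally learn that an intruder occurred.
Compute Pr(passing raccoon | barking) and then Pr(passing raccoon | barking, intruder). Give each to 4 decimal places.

P(barking) = 0.02*0.66*0.77 + 0.45*0.66*0.23 + 0.43*0.34*0.77 + 0.68*0.34*0.23 = 0.010164 + 0.068310 + 0.112574 + 0.053176 = 0.244224
Restricting to configurations with passing raccoon present: 0.112574 + 0.053176 = 0.165750.
Hence the posterior is 0.165750/0.244224 ≈ 0.6787.

Now also conditioning on intruder=true:
P(barking | intruder) = 0.45·0.66 + 0.68·0.34 = 0.297000 + 0.231200 = 0.528200
Restricting to configurations with passing raccoon present: 0.68·0.34 = 0.231200.
P(passing raccoon | barking, intruder) = 0.231200 / 0.528200 ≈ 0.4377

Pr(passing raccoon | barking) ≈ 0.6787; Pr(passing raccoon | barking, intruder) ≈ 0.4377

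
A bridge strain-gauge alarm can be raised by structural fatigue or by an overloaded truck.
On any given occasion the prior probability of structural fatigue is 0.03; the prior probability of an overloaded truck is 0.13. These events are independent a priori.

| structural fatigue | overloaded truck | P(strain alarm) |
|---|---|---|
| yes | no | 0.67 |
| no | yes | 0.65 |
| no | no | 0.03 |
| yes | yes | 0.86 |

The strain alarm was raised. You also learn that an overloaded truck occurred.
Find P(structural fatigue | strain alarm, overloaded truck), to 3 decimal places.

P(structural fatigue | strain alarm, overloaded truck) ≈ 0.039

P(strain alarm | overloaded truck) = 0.65×0.97 + 0.86×0.03 = 0.630500 + 0.025800 = 0.656300
Of this, 0.025800 comes from 0.86×0.03 (the structural fatigue=true cases).
P(structural fatigue | strain alarm, overloaded truck) = 0.025800 / 0.656300 ≈ 0.039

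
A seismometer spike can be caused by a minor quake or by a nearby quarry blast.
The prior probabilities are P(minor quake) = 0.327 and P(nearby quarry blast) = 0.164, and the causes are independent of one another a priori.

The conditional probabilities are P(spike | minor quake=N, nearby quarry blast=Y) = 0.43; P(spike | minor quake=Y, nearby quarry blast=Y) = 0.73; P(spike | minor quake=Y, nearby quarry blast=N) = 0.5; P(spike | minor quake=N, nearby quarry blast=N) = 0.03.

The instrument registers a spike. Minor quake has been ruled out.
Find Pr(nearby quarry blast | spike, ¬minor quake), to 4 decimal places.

Pr(nearby quarry blast | spike, ¬minor quake) ≈ 0.7377

For the numerator, keep only nearby quarry blast=true terms: 0.43×0.164 = 0.070520
Normalizer over all consistent configurations: 0.03×0.836 + 0.43×0.164 = 0.095600
P(nearby quarry blast | spike, ¬minor quake) = 0.070520/0.095600 ≈ 0.7377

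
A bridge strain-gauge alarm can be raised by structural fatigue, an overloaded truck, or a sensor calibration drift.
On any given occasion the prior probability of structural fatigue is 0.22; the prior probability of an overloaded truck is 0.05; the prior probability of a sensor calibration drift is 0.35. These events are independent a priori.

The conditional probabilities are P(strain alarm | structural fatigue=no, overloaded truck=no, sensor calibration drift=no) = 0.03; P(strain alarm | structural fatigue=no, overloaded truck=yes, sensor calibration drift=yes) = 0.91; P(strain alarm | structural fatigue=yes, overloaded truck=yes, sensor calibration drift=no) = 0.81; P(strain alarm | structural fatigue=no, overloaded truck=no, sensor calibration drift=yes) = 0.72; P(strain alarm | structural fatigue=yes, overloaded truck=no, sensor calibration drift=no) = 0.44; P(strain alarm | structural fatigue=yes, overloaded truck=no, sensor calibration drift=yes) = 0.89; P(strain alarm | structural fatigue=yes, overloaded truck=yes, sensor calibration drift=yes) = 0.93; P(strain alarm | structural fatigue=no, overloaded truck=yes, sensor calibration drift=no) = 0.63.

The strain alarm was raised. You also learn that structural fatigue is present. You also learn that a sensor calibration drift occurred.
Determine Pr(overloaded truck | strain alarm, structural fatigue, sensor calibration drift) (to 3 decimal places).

Pr(overloaded truck | strain alarm, structural fatigue, sensor calibration drift) ≈ 0.052

Sum P(strain alarm|·) weighted by the priors over both values of overloaded truck:
  P(strain alarm | structural fatigue, sensor calibration drift) = 0.89*0.95 + 0.93*0.05
        = 0.845500 + 0.046500 = 0.892000
The terms with overloaded truck present sum to 0.046500, so
  P(overloaded truck | strain alarm, structural fatigue, sensor calibration drift) = 0.046500 / 0.892000 ≈ 0.052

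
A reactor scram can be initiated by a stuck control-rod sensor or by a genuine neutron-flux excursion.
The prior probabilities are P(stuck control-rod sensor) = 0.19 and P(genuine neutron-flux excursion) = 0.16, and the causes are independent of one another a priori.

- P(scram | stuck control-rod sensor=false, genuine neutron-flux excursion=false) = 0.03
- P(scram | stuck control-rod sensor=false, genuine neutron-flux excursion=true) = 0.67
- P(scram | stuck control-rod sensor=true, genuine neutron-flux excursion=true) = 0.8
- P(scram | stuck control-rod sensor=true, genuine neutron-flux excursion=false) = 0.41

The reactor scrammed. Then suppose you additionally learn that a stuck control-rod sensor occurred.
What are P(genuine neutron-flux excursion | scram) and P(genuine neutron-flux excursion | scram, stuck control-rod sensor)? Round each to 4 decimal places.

P(genuine neutron-flux excursion | scram) ≈ 0.5642; P(genuine neutron-flux excursion | scram, stuck control-rod sensor) ≈ 0.2710

Enumerate the 4 (stuck control-rod sensor, genuine neutron-flux excursion) configurations and weight by the priors:
  P(scram) = 0.03×0.81×0.84 + 0.67×0.81×0.16 + 0.41×0.19×0.84 + 0.8×0.19×0.16
        = 0.020412 + 0.086832 + 0.065436 + 0.024320 = 0.197000
Configurations with genuine neutron-flux excursion contribute 0.111152, so
  P(genuine neutron-flux excursion | scram) = 0.111152 / 0.197000 ≈ 0.5642

Now condition on the additional information:
Enumerate both values of genuine neutron-flux excursion and weight by the priors:
  P(scram | stuck control-rod sensor) = 0.41·0.84 + 0.8·0.16
        = 0.344400 + 0.128000 = 0.472400
Keeping only the genuine neutron-flux excursion-present terms gives 0.128000, so
  P(genuine neutron-flux excursion | scram, stuck control-rod sensor) = 0.128000 / 0.472400 ≈ 0.2710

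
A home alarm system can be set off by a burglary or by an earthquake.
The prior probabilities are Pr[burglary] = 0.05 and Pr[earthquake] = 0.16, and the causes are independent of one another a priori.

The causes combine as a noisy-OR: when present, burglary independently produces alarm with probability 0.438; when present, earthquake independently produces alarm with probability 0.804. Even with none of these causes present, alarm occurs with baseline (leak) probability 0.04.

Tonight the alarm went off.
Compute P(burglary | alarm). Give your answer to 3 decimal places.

Under noisy-OR, P(alarm | causes) = 1 − (1−0.04)·∏(1−qᵢ) over the active causes.
P(alarm) = 0.04*0.95*0.84 + 0.81184*0.95*0.16 + 0.46048*0.05*0.84 + 0.894254*0.05*0.16 = 0.031920 + 0.123400 + 0.019340 + 0.007154 = 0.181814
The burglary-present share is 0.019340 + 0.007154 = 0.026494.
Hence the posterior is 0.026494/0.181814 ≈ 0.146.

P(burglary | alarm) ≈ 0.146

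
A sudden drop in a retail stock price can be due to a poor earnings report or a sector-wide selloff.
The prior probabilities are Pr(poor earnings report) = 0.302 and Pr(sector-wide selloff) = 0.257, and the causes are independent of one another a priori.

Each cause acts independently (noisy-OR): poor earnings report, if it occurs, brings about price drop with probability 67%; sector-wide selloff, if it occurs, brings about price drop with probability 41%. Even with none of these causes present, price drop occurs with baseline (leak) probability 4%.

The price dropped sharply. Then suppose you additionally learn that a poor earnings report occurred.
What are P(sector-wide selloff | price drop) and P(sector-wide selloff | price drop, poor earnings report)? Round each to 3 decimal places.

P(sector-wide selloff | price drop) ≈ 0.447; P(sector-wide selloff | price drop, poor earnings report) ≈ 0.292

Under noisy-OR, P(price drop | causes) = 1 − (1−0.04)·∏(1−qᵢ) over the active causes.
P(price drop) = 0.04·0.698·0.743 + 0.4336·0.698·0.257 + 0.6832·0.302·0.743 + 0.813088·0.302·0.257 = 0.020745 + 0.077782 + 0.153301 + 0.063107 = 0.314935
Restricting to configurations with sector-wide selloff present: 0.077782 + 0.063107 = 0.140889.
Hence the posterior is 0.140889/0.314935 ≈ 0.447.

With the extra evidence:
For the numerator, keep only sector-wide selloff=true terms: 0.813088*0.257 = 0.208964
Normalizer over all consistent configurations: 0.6832*0.743 + 0.813088*0.257 = 0.716582
Posterior = 0.208964 / 0.716582 ≈ 0.292
Conditioning on poor earnings report lowers the posterior on sector-wide selloff: the classic explaining-away effect in a common-effect structure.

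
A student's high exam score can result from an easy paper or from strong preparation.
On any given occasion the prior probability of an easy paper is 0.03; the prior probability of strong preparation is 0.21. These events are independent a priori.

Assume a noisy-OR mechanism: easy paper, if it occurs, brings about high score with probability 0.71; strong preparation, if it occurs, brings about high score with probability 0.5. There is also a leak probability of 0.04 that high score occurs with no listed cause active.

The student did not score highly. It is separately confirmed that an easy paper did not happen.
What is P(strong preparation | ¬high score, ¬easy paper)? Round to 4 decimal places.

Under noisy-OR, P(high score | causes) = 1 − (1−0.04)·∏(1−qᵢ) over the active causes.
P(¬high score | ¬easy paper) = 0.96*0.79 + 0.48*0.21 = 0.758400 + 0.100800 = 0.859200
Restricting to configurations with strong preparation present: 0.48*0.21 = 0.100800.
Hence the posterior is 0.100800/0.859200 ≈ 0.1173.

P(strong preparation | ¬high score, ¬easy paper) ≈ 0.1173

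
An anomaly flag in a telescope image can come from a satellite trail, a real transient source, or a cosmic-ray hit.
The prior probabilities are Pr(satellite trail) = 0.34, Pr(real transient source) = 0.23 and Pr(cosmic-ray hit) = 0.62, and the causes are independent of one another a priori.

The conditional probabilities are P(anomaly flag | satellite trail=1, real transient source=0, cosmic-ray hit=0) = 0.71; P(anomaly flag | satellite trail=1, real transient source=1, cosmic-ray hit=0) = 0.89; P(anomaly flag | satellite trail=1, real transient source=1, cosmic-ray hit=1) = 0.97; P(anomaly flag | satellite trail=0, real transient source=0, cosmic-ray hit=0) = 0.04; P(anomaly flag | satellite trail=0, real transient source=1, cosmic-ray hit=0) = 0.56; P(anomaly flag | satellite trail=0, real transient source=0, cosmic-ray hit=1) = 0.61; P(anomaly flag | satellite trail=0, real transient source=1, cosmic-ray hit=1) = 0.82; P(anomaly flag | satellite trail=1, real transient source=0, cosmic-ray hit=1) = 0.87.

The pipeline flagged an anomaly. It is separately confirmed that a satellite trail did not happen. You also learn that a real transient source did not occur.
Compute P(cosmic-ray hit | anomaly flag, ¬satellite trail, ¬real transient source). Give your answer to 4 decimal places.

P(anomaly flag | ¬satellite trail, ¬real transient source) = 0.04×0.38 + 0.61×0.62 = 0.015200 + 0.378200 = 0.393400
Restricting to configurations with cosmic-ray hit present: 0.61×0.62 = 0.378200.
P(cosmic-ray hit | anomaly flag, ¬satellite trail, ¬real transient source) = 0.378200 / 0.393400 ≈ 0.9614

P(cosmic-ray hit | anomaly flag, ¬satellite trail, ¬real transient source) ≈ 0.9614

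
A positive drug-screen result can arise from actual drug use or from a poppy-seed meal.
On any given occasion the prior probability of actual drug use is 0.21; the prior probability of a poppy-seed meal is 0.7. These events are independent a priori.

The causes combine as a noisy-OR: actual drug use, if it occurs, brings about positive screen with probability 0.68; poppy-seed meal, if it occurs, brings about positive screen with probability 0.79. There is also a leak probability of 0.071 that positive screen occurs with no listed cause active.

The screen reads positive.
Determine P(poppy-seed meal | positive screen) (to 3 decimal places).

P(poppy-seed meal | positive screen) ≈ 0.905

Under noisy-OR, P(positive screen | causes) = 1 − (1−0.071)·∏(1−qᵢ) over the active causes.
Sum P(positive screen|·) weighted by the priors over the 4 (actual drug use, poppy-seed meal) configurations:
  P(positive screen) = 0.071*0.79*0.3 + 0.80491*0.79*0.7 + 0.70272*0.21*0.3 + 0.937571*0.21*0.7
        = 0.016827 + 0.445115 + 0.044271 + 0.137823 = 0.644036
Keeping only the poppy-seed meal-present terms gives 0.582938, so
  P(poppy-seed meal | positive screen) = 0.582938 / 0.644036 ≈ 0.905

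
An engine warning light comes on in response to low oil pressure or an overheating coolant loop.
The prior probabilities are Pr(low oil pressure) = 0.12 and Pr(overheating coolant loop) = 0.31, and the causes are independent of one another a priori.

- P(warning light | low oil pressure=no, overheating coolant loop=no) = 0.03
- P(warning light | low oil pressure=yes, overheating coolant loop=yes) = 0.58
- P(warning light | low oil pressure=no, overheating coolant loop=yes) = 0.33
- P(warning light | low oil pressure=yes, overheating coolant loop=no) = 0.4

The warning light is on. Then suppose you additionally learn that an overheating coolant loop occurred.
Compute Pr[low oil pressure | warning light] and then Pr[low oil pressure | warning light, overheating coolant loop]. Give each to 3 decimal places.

Enumerate the 4 (low oil pressure, overheating coolant loop) configurations and weight by the priors:
  P(warning light) = 0.03×0.88×0.69 + 0.33×0.88×0.31 + 0.4×0.12×0.69 + 0.58×0.12×0.31
        = 0.018216 + 0.090024 + 0.033120 + 0.021576 = 0.162936
Configurations with low oil pressure contribute 0.054696, so
  P(low oil pressure | warning light) = 0.054696 / 0.162936 ≈ 0.336

Now condition on the additional information:
P(warning light | overheating coolant loop) = 0.33×0.88 + 0.58×0.12 = 0.290400 + 0.069600 = 0.360000
The low oil pressure-present share is 0.58×0.12 = 0.069600.
Hence the posterior is 0.069600/0.360000 ≈ 0.193.
The drop from 0.336 to 0.193 is the explaining-away (discounting) effect.

Pr[low oil pressure | warning light] ≈ 0.336; Pr[low oil pressure | warning light, overheating coolant loop] ≈ 0.193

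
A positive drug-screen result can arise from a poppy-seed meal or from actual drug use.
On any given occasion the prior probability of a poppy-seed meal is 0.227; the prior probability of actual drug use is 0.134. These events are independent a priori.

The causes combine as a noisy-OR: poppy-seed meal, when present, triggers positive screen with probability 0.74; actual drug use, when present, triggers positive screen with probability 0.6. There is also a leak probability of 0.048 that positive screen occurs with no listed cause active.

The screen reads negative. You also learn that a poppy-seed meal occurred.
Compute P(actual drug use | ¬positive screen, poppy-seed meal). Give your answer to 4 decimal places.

P(actual drug use | ¬positive screen, poppy-seed meal) ≈ 0.0583

Under noisy-OR, P(positive screen | causes) = 1 − (1−0.048)·∏(1−qᵢ) over the active causes.
P(¬positive screen | poppy-seed meal) = 0.24752·0.866 + 0.099008·0.134 = 0.214352 + 0.013267 = 0.227619
Of this, 0.013267 comes from 0.099008·0.134 (the actual drug use=true cases).
So P(actual drug use | ¬positive screen, poppy-seed meal) = 0.013267/0.227619 ≈ 0.0583.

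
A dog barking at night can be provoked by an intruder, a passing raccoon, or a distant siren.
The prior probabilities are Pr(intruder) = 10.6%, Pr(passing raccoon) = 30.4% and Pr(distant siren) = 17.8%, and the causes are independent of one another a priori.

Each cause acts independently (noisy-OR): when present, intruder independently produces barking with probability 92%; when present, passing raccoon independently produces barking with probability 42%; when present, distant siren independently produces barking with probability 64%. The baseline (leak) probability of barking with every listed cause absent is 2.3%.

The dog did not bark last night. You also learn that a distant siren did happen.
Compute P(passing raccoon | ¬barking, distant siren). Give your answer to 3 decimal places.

P(passing raccoon | ¬barking, distant siren) ≈ 0.202

Under noisy-OR, P(barking | causes) = 1 − (1−0.023)·∏(1−qᵢ) over the active causes.
Enumerate the 4 (intruder, passing raccoon) configurations and weight by the priors:
  P(¬barking | distant siren) = 0.35172×0.894×0.696 + 0.203998×0.894×0.304 + 0.028138×0.106×0.696 + 0.01632×0.106×0.304
        = 0.218849 + 0.055442 + 0.002076 + 0.000526 = 0.276893
The terms with passing raccoon present sum to 0.055968, so
  P(passing raccoon | ¬barking, distant siren) = 0.055968 / 0.276893 ≈ 0.202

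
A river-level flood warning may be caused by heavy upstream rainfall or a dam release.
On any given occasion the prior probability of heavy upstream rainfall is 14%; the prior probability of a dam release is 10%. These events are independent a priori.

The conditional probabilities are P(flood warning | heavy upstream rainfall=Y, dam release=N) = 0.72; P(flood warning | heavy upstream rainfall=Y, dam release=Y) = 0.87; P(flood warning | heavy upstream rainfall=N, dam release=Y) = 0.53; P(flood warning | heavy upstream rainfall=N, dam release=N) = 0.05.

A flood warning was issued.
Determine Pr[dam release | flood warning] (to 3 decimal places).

P(flood warning) = 0.05·0.86·0.9 + 0.53·0.86·0.1 + 0.72·0.14·0.9 + 0.87·0.14·0.1 = 0.038700 + 0.045580 + 0.090720 + 0.012180 = 0.187180
Of this, 0.057760 comes from 0.045580 + 0.012180 (the dam release=true cases).
P(dam release | flood warning) = 0.057760 / 0.187180 ≈ 0.309

Pr[dam release | flood warning] ≈ 0.309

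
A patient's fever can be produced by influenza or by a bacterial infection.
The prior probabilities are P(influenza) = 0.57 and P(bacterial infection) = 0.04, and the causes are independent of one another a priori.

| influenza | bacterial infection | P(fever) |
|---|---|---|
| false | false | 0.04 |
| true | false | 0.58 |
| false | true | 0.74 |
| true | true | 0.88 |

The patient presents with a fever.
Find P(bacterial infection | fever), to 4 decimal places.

P(bacterial infection | fever) ≈ 0.0894

By total probability over the 4 (influenza, bacterial infection) configurations:
  P(fever) = 0.04×0.43×0.96 + 0.74×0.43×0.04 + 0.58×0.57×0.96 + 0.88×0.57×0.04
        = 0.016512 + 0.012728 + 0.317376 + 0.020064 = 0.366680
The terms with bacterial infection present sum to 0.032792, so
  P(bacterial infection | fever) = 0.032792 / 0.366680 ≈ 0.0894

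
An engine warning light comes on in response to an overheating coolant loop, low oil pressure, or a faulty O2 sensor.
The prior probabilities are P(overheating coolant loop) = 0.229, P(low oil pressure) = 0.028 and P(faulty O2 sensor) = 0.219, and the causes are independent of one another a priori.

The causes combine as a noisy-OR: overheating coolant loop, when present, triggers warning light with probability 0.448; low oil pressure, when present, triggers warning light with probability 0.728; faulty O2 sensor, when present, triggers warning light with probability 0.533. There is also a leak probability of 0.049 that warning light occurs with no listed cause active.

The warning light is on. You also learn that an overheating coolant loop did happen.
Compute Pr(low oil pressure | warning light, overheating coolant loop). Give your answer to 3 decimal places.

Pr(low oil pressure | warning light, overheating coolant loop) ≈ 0.045

Under noisy-OR, P(warning light | causes) = 1 − (1−0.049)·∏(1−qᵢ) over the active causes.
Numerator (weight on configurations with low oil pressure): 0.018746 + 0.005723 = 0.024469
Denominator P(warning light | overheating coolant loop): 0.475048×0.972×0.781 + 0.754847×0.972×0.219 + 0.857213×0.028×0.781 + 0.933318×0.028×0.219 = 0.545776
P(low oil pressure | warning light, overheating coolant loop) = 0.024469/0.545776 ≈ 0.045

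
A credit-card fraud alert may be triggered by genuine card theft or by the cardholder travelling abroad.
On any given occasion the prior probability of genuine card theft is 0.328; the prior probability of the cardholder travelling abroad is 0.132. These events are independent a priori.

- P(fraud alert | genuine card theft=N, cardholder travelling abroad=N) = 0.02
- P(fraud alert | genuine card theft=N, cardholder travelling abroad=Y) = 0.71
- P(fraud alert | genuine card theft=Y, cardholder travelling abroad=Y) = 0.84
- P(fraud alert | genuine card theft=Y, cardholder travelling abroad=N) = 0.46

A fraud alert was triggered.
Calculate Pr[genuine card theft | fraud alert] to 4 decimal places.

P(fraud alert) = 0.02*0.672*0.868 + 0.71*0.672*0.132 + 0.46*0.328*0.868 + 0.84*0.328*0.132 = 0.011666 + 0.062980 + 0.130964 + 0.036369 = 0.241979
Restricting to configurations with genuine card theft present: 0.130964 + 0.036369 = 0.167333.
P(genuine card theft | fraud alert) = 0.167333 / 0.241979 ≈ 0.6915

Pr[genuine card theft | fraud alert] ≈ 0.6915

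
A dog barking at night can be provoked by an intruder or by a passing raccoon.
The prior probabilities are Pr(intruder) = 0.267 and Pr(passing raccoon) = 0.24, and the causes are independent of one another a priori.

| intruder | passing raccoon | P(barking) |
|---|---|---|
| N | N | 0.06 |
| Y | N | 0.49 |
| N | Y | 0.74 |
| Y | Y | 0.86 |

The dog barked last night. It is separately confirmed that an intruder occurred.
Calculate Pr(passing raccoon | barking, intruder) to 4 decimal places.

P(barking | intruder) = 0.49·0.76 + 0.86·0.24 = 0.372400 + 0.206400 = 0.578800
The passing raccoon-present share is 0.86·0.24 = 0.206400.
So P(passing raccoon | barking, intruder) = 0.206400/0.578800 ≈ 0.3566.

Pr(passing raccoon | barking, intruder) ≈ 0.3566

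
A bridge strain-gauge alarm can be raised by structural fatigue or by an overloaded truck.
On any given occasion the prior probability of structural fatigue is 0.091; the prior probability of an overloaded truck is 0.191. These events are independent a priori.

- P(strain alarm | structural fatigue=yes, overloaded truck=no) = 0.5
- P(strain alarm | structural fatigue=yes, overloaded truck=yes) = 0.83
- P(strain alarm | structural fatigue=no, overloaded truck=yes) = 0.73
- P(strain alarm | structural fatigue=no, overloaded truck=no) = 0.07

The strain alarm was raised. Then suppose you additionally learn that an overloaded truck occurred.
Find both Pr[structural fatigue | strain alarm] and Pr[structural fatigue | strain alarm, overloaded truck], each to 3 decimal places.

By total probability over the 4 (structural fatigue, overloaded truck) configurations:
  P(strain alarm) = 0.07×0.909×0.809 + 0.73×0.909×0.191 + 0.5×0.091×0.809 + 0.83×0.091×0.191
        = 0.051477 + 0.126742 + 0.036810 + 0.014426 = 0.229455
Configurations with structural fatigue contribute 0.051236, so
  P(structural fatigue | strain alarm) = 0.051236 / 0.229455 ≈ 0.223

Now also conditioning on overloaded truck=true:
Sum P(strain alarm|·) weighted by the priors over both values of structural fatigue:
  P(strain alarm | overloaded truck) = 0.73*0.909 + 0.83*0.091
        = 0.663570 + 0.075530 = 0.739100
Configurations with structural fatigue contribute 0.075530, so
  P(structural fatigue | strain alarm, overloaded truck) = 0.075530 / 0.739100 ≈ 0.102
— overloaded truck explains away the evidence for structural fatigue.

Pr[structural fatigue | strain alarm] ≈ 0.223; Pr[structural fatigue | strain alarm, overloaded truck] ≈ 0.102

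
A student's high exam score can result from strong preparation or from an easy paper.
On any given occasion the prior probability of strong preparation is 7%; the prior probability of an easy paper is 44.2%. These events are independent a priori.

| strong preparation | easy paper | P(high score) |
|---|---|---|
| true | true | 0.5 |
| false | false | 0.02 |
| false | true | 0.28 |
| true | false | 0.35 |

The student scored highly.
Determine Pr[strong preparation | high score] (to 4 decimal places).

Pr[strong preparation | high score] ≈ 0.1885

For the numerator, keep only strong preparation=true terms: 0.013671 + 0.015470 = 0.029141
Denominator P(high score): 0.02×0.93×0.558 + 0.28×0.93×0.442 + 0.35×0.07×0.558 + 0.5×0.07×0.442 = 0.154617
Posterior = 0.029141 / 0.154617 ≈ 0.1885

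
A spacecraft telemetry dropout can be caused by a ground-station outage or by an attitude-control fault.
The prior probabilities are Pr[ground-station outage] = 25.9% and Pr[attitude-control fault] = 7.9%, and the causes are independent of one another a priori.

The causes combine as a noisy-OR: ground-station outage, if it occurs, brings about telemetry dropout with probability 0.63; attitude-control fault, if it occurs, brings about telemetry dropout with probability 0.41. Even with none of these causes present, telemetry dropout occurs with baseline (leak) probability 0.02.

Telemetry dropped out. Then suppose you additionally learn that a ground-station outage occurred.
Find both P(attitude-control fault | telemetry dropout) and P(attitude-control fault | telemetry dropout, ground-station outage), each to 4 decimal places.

Under noisy-OR, P(telemetry dropout | causes) = 1 − (1−0.02)·∏(1−qᵢ) over the active causes.
P(telemetry dropout) = 0.02×0.741×0.921 + 0.4218×0.741×0.079 + 0.6374×0.259×0.921 + 0.786066×0.259×0.079 = 0.013649 + 0.024692 + 0.152045 + 0.016084 = 0.206470
Of this, 0.040776 comes from 0.024692 + 0.016084 (the attitude-control fault=true cases).
So P(attitude-control fault | telemetry dropout) = 0.040776/0.206470 ≈ 0.1975.

Now also conditioning on ground-station outage=true:
Weight on attitude-control fault=true, given the evidence: 0.786066·0.079 = 0.062099
Denominator P(telemetry dropout | ground-station outage): 0.6374·0.921 + 0.786066·0.079 = 0.649144
P(attitude-control fault | telemetry dropout, ground-station outage) = 0.062099/0.649144 ≈ 0.0957
Conditioning on ground-station outage lowers the posterior on attitude-control fault: the classic explaining-away effect in a common-effect structure.

P(attitude-control fault | telemetry dropout) ≈ 0.1975; P(attitude-control fault | telemetry dropout, ground-station outage) ≈ 0.0957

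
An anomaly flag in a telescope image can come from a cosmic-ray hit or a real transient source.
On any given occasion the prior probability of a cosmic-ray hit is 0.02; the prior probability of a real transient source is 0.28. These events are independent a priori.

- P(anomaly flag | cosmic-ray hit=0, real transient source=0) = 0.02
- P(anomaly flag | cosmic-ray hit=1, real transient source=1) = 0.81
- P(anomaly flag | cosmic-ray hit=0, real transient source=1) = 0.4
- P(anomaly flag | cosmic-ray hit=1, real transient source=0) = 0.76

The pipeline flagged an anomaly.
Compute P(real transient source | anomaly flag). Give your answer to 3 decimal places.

P(real transient source | anomaly flag) ≈ 0.820

P(anomaly flag) = 0.02*0.98*0.72 + 0.4*0.98*0.28 + 0.76*0.02*0.72 + 0.81*0.02*0.28 = 0.014112 + 0.109760 + 0.010944 + 0.004536 = 0.139352
The real transient source-present share is 0.109760 + 0.004536 = 0.114296.
So P(real transient source | anomaly flag) = 0.114296/0.139352 ≈ 0.820.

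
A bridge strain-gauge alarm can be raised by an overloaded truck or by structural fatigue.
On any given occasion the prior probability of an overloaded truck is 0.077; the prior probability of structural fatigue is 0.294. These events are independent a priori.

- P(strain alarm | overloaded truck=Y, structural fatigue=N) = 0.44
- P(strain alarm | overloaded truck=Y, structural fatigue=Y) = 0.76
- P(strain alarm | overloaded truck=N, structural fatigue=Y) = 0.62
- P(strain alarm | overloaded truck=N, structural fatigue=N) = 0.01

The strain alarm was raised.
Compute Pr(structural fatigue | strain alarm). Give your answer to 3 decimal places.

For the numerator, keep only structural fatigue=true terms: 0.168244 + 0.017205 = 0.185449
The normalizing constant is 0.01*0.923*0.706 + 0.62*0.923*0.294 + 0.44*0.077*0.706 + 0.76*0.077*0.294 = 0.215884
Posterior = 0.185449 / 0.215884 ≈ 0.859

Pr(structural fatigue | strain alarm) ≈ 0.859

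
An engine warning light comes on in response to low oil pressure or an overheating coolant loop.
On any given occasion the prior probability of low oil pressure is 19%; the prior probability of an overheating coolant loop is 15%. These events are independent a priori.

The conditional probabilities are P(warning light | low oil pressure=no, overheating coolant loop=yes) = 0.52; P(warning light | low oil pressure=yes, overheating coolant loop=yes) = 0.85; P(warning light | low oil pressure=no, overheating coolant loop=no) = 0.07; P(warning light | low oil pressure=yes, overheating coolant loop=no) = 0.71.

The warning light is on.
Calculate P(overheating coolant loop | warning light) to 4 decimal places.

Numerator (weight on configurations with overheating coolant loop): 0.063180 + 0.024225 = 0.087405
Normalizer over all consistent configurations: 0.07*0.81*0.85 + 0.52*0.81*0.15 + 0.71*0.19*0.85 + 0.85*0.19*0.15 = 0.250265
P(overheating coolant loop | warning light) = 0.087405/0.250265 ≈ 0.3492

P(overheating coolant loop | warning light) ≈ 0.3492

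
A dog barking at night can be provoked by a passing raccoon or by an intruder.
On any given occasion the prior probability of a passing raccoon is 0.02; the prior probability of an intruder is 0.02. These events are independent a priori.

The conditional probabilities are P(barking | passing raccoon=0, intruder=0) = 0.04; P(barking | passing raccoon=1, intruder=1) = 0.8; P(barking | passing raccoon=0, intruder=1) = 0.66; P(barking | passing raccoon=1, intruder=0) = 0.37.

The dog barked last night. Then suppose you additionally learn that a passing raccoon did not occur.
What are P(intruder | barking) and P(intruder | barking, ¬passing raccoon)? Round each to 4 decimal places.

P(barking) = 0.04·0.98·0.98 + 0.66·0.98·0.02 + 0.37·0.02·0.98 + 0.8·0.02·0.02 = 0.038416 + 0.012936 + 0.007252 + 0.000320 = 0.058924
The intruder-present share is 0.012936 + 0.000320 = 0.013256.
P(intruder | barking) = 0.013256 / 0.058924 ≈ 0.2250

Now also conditioning on passing raccoon≠true:
Weight on intruder=true, given the evidence: 0.66*0.02 = 0.013200
Normalizer over all consistent configurations: 0.04*0.98 + 0.66*0.02 = 0.052400
Posterior = 0.013200 / 0.052400 ≈ 0.2519
Ruling out passing raccoon raises the posterior on intruder — the flip side of explaining away.

P(intruder | barking) ≈ 0.2250; P(intruder | barking, ¬passing raccoon) ≈ 0.2519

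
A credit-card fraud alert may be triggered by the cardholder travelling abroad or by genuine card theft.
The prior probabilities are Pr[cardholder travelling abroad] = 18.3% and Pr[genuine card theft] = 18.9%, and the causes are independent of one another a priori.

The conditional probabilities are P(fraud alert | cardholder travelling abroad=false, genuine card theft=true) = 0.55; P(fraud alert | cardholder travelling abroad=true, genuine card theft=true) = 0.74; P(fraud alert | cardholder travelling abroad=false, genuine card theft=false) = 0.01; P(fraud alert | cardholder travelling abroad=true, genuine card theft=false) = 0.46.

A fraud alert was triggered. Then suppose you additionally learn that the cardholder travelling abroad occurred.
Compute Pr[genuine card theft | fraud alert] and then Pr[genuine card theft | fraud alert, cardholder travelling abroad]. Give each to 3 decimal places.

Pr[genuine card theft | fraud alert] ≈ 0.596; Pr[genuine card theft | fraud alert, cardholder travelling abroad] ≈ 0.273

P(fraud alert) = 0.01·0.817·0.811 + 0.55·0.817·0.189 + 0.46·0.183·0.811 + 0.74·0.183·0.189 = 0.006626 + 0.084927 + 0.068270 + 0.025594 = 0.185417
Restricting to configurations with genuine card theft present: 0.084927 + 0.025594 = 0.110521.
P(genuine card theft | fraud alert) = 0.110521 / 0.185417 ≈ 0.596

Now condition on the additional information:
Enumerate both values of genuine card theft and weight by the priors:
  P(fraud alert | cardholder travelling abroad) = 0.46*0.811 + 0.74*0.189
        = 0.373060 + 0.139860 = 0.512920
Configurations with genuine card theft contribute 0.139860, so
  P(genuine card theft | fraud alert, cardholder travelling abroad) = 0.139860 / 0.512920 ≈ 0.273
Conditioning on cardholder travelling abroad lowers the posterior on genuine card theft: the classic explaining-away effect in a common-effect structure.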